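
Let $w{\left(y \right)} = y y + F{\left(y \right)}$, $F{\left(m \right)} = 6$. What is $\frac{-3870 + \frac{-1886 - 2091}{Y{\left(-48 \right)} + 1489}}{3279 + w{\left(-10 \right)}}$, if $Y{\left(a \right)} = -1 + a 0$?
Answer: $- \frac{5762537}{5036880} \approx -1.1441$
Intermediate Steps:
$w{\left(y \right)} = 6 + y^{2}$ ($w{\left(y \right)} = y y + 6 = y^{2} + 6 = 6 + y^{2}$)
$Y{\left(a \right)} = -1$ ($Y{\left(a \right)} = -1 + 0 = -1$)
$\frac{-3870 + \frac{-1886 - 2091}{Y{\left(-48 \right)} + 1489}}{3279 + w{\left(-10 \right)}} = \frac{-3870 + \frac{-1886 - 2091}{-1 + 1489}}{3279 + \left(6 + \left(-10\right)^{2}\right)} = \frac{-3870 - \frac{3977}{1488}}{3279 + \left(6 + 100\right)} = \frac{-3870 - \frac{3977}{1488}}{3279 + 106} = \frac{-3870 - \frac{3977}{1488}}{3385} = \left(- \frac{5762537}{1488}\right) \frac{1}{3385} = - \frac{5762537}{5036880}$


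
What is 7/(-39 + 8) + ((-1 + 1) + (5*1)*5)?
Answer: 768/31 ≈ 24.774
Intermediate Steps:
7/(-39 + 8) + ((-1 + 1) + (5*1)*5) = 7/(-31) + (0 + 5*5) = -1/31*7 + (0 + 25) = -7/31 + 25 = 768/31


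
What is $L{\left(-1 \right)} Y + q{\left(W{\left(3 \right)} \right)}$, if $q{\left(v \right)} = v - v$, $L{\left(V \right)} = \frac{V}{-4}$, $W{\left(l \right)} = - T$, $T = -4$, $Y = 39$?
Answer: $\frac{39}{4} \approx 9.75$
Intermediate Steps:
$W{\left(l \right)} = 4$ ($W{\left(l \right)} = \left(-1\right) \left(-4\right) = 4$)
$L{\left(V \right)} = - \frac{V}{4}$ ($L{\left(V \right)} = V \left(- \frac{1}{4}\right) = - \frac{V}{4}$)
$q{\left(v \right)} = 0$
$L{\left(-1 \right)} Y + q{\left(W{\left(3 \right)} \right)} = \left(- \frac{1}{4}\right) \left(-1\right) 39 + 0 = \frac{1}{4} \cdot 39 + 0 = \frac{39}{4} + 0 = \frac{39}{4}$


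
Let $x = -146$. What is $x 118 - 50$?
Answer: $-17278$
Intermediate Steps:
$x 118 - 50 = \left(-146\right) 118 - 50 = -17228 - 50 = -17278$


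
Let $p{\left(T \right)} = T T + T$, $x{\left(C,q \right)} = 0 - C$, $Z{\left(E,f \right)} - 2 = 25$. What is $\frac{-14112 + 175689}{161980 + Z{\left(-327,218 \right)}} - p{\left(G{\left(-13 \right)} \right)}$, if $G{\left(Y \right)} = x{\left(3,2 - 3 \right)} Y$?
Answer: $- \frac{252569343}{162007} \approx -1559.0$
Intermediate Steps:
$Z{\left(E,f \right)} = 27$ ($Z{\left(E,f \right)} = 2 + 25 = 27$)
$x{\left(C,q \right)} = - C$
$G{\left(Y \right)} = - 3 Y$ ($G{\left(Y \right)} = \left(-1\right) 3 Y = - 3 Y$)
$p{\left(T \right)} = T + T^{2}$ ($p{\left(T \right)} = T^{2} + T = T + T^{2}$)
$\frac{-14112 + 175689}{161980 + Z{\left(-327,218 \right)}} - p{\left(G{\left(-13 \right)} \right)} = \frac{-14112 + 175689}{161980 + 27} - \left(-3\right) \left(-13\right) \left(1 - -39\right) = \frac{161577}{162007} - 39 \left(1 + 39\right) = 161577 \cdot \frac{1}{162007} - 39 \cdot 40 = \frac{161577}{162007} - 1560 = - \frac{252569343}{162007}$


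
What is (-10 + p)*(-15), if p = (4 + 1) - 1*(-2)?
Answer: 45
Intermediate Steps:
p = 7 (p = 5 + 2 = 7)
(-10 + p)*(-15) = (-10 + 7)*(-15) = -3*(-15) = 45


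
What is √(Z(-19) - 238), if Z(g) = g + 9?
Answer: 2*I*√62 ≈ 15.748*I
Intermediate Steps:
Z(g) = 9 + g
√(Z(-19) - 238) = √((9 - 19) - 238) = √(-10 - 238) = √(-248) = 2*I*√62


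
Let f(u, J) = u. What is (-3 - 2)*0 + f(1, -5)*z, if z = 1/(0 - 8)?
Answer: -⅛ ≈ -0.12500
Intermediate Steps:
z = -⅛ (z = 1/(-8) = -⅛ ≈ -0.12500)
(-3 - 2)*0 + f(1, -5)*z = (-3 - 2)*0 + 1*(-⅛) = -5*0 - ⅛ = 0 - ⅛ = -⅛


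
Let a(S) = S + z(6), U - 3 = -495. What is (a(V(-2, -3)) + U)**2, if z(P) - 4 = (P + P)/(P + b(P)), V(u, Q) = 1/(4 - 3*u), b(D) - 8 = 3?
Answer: 6859649329/28900 ≈ 2.3736e+5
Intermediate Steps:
U = -492 (U = 3 - 495 = -492)
b(D) = 11 (b(D) = 8 + 3 = 11)
z(P) = 4 + 2*P/(11 + P) (z(P) = 4 + (P + P)/(P + 11) = 4 + (2*P)/(11 + P) = 4 + 2*P/(11 + P))
a(S) = 80/17 + S (a(S) = S + 2*(22 + 3*6)/(11 + 6) = S + 2*(22 + 18)/17 = S + 2*(1/17)*40 = S + 80/17 = 80/17 + S)
(a(V(-2, -3)) + U)**2 = ((80/17 - 1/(-4 + 3*(-2))) - 492)**2 = ((80/17 - 1/(-4 - 6)) - 492)**2 = ((80/17 - 1/(-10)) - 492)**2 = ((80/17 - 1*(-1/10)) - 492)**2 = ((80/17 + 1/10) - 492)**2 = (817/170 - 492)**2 = (-82823/170)**2 = 6859649329/28900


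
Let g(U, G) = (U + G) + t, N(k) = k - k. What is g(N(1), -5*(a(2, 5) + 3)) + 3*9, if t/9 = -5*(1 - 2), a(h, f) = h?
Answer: 47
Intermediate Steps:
N(k) = 0
t = 45 (t = 9*(-5*(1 - 2)) = 9*(-5*(-1)) = 9*5 = 45)
g(U, G) = 45 + G + U (g(U, G) = (U + G) + 45 = (G + U) + 45 = 45 + G + U)
g(N(1), -5*(a(2, 5) + 3)) + 3*9 = (45 - 5*(2 + 3) + 0) + 3*9 = (45 - 5*5 + 0) + 27 = (45 - 25 + 0) + 27 = 20 + 27 = 47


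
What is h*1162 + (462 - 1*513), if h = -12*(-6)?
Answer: 83613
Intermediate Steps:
h = 72
h*1162 + (462 - 1*513) = 72*1162 + (462 - 1*513) = 83664 + (462 - 513) = 83664 - 51 = 83613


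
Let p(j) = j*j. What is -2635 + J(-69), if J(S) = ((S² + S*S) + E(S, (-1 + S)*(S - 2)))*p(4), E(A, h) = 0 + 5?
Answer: 149797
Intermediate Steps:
E(A, h) = 5
p(j) = j²
J(S) = 80 + 32*S² (J(S) = ((S² + S*S) + 5)*4² = ((S² + S²) + 5)*16 = (2*S² + 5)*16 = (5 + 2*S²)*16 = 80 + 32*S²)
-2635 + J(-69) = -2635 + (80 + 32*(-69)²) = -2635 + (80 + 32*4761) = -2635 + (80 + 152352) = -2635 + 152432 = 149797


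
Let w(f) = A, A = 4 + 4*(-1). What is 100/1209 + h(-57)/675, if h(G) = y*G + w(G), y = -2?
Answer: 22814/90675 ≈ 0.25160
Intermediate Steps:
A = 0 (A = 4 - 4 = 0)
w(f) = 0
h(G) = -2*G (h(G) = -2*G + 0 = -2*G)
100/1209 + h(-57)/675 = 100/1209 - 2*(-57)/675 = 100*(1/1209) + 114*(1/675) = 100/1209 + 38/225 = 22814/90675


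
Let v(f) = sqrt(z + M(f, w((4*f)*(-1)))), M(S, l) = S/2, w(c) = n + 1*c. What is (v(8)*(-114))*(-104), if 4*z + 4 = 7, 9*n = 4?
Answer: 5928*sqrt(19) ≈ 25840.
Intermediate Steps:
n = 4/9 (n = (1/9)*4 = 4/9 ≈ 0.44444)
w(c) = 4/9 + c (w(c) = 4/9 + 1*c = 4/9 + c)
z = 3/4 (z = -1 + (1/4)*7 = -1 + 7/4 = 3/4 ≈ 0.75000)
M(S, l) = S/2 (M(S, l) = S*(1/2) = S/2)
v(f) = sqrt(3/4 + f/2)
(v(8)*(-114))*(-104) = ((sqrt(3 + 2*8)/2)*(-114))*(-104) = ((sqrt(3 + 16)/2)*(-114))*(-104) = ((sqrt(19)/2)*(-114))*(-104) = -57*sqrt(19)*(-104) = 5928*sqrt(19)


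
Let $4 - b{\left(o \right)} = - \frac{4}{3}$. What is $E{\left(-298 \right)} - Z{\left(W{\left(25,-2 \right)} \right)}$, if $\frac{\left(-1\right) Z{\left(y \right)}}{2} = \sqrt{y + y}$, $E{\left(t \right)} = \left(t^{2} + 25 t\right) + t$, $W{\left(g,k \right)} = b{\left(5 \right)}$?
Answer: $81056 + \frac{8 \sqrt{6}}{3} \approx 81063.0$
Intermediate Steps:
$b{\left(o \right)} = \frac{16}{3}$ ($b{\left(o \right)} = 4 - - \frac{4}{3} = 4 + \frac{4}{3} = \frac{16}{3}$)
$W{\left(g,k \right)} = \frac{16}{3}$
$E{\left(t \right)} = t^{2} + 26 t$
$Z{\left(y \right)} = - 2 \sqrt{2} \sqrt{y}$ ($Z{\left(y \right)} = - 2 \sqrt{y + y} = - 2 \sqrt{2 y} = - 2 \sqrt{2} \sqrt{y}$)
$E{\left(-298 \right)} - Z{\left(W{\left(25,-2 \right)} \right)} = - 298 \left(26 - 298\right) - - 2 \sqrt{2} \sqrt{\frac{16}{3}} = \left(-298\right) \left(-272\right) - - 2 \sqrt{2} \frac{4 \sqrt{3}}{3} = 81056 - - \frac{8 \sqrt{6}}{3} = 81056 + \frac{8 \sqrt{6}}{3}$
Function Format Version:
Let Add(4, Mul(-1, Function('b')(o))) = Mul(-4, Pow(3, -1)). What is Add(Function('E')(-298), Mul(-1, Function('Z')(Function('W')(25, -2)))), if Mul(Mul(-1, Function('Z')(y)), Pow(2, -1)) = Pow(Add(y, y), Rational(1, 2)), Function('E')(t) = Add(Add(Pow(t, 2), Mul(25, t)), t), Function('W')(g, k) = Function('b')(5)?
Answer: Add(81056, Mul(Rational(8, 3), Pow(6, Rational(1, 2)))) ≈ 81063.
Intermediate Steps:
Function('b')(o) = Rational(16, 3) (Function('b')(o) = Add(4, Mul(-1, Mul(-4, Pow(3, -1)))) = Add(4, Mul(-1, Mul(-4, Rational(1, 3)))) = Add(4, Mul(-1, Rational(-4, 3))) = Add(4, Rational(4, 3)) = Rational(16, 3))
Function('W')(g, k) = Rational(16, 3)
Function('E')(t) = Add(Pow(t, 2), Mul(26, t))
Function('Z')(y) = Mul(-2, Pow(2, Rational(1, 2)), Pow(y, Rational(1, 2))) (Function('Z')(y) = Mul(-2, Pow(Add(y, y), Rational(1, 2))) = Mul(-2, Pow(Mul(2, y), Rational(1, 2))) = Mul(-2, Mul(Pow(2, Rational(1, 2)), Pow(y, Rational(1, 2)))) = Mul(-2, Pow(2, Rational(1, 2)), Pow(y, Rational(1, 2))))
Add(Function('E')(-298), Mul(-1, Function('Z')(Function('W')(25, -2)))) = Add(Mul(-298, Add(26, -298)), Mul(-1, Mul(-2, Pow(2, Rational(1, 2)), Pow(Rational(16, 3), Rational(1, 2))))) = Add(Mul(-298, -272), Mul(-1, Mul(-2, Pow(2, Rational(1, 2)), Mul(Rational(4, 3), Pow(3, Rational(1, 2)))))) = Add(81056, Mul(-1, Mul(Rational(-8, 3), Pow(6, Rational(1, 2))))) = Add(81056, Mul(Rational(8, 3), Pow(6, Rational(1, 2))))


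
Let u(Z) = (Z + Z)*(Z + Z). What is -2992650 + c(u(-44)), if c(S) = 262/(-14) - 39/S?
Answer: -162226585937/54208 ≈ -2.9927e+6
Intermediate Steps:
u(Z) = 4*Z² (u(Z) = (2*Z)*(2*Z) = 4*Z²)
c(S) = -131/7 - 39/S (c(S) = 262*(-1/14) - 39/S = -131/7 - 39/S)
-2992650 + c(u(-44)) = -2992650 + (-131/7 - 39/(4*(-44)²)) = -2992650 + (-131/7 - 39/(4*1936)) = -2992650 + (-131/7 - 39/7744) = -2992650 - 1014737/54208 = -162226585937/54208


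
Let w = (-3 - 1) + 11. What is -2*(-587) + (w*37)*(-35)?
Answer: -7891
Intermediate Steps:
w = 7 (w = -4 + 11 = 7)
-2*(-587) + (w*37)*(-35) = -2*(-587) + (7*37)*(-35) = 1174 + 259*(-35) = 1174 - 9065 = -7891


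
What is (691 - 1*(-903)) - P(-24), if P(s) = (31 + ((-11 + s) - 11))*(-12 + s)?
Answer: 1054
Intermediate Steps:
P(s) = (-12 + s)*(9 + s) (P(s) = (31 + (-22 + s))*(-12 + s) = (9 + s)*(-12 + s) = (-12 + s)*(9 + s))
(691 - 1*(-903)) - P(-24) = (691 - 1*(-903)) - (-108 + (-24)² - 3*(-24)) = (691 + 903) - (-108 + 576 + 72) = 1594 - 1*540 = 1594 - 540 = 1054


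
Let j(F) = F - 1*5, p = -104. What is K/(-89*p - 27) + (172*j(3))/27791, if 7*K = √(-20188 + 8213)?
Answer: -344/27791 + 5*I*√479/64603 ≈ -0.012378 + 0.0016939*I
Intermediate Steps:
K = 5*I*√479/7 (K = √(-20188 + 8213)/7 = √(-11975)/7 = (5*I*√479)/7 = 5*I*√479/7 ≈ 15.633*I)
j(F) = -5 + F (j(F) = F - 5 = -5 + F)
K/(-89*p - 27) + (172*j(3))/27791 = (5*I*√479/7)/(-89*(-104) - 27) + (172*(-5 + 3))/27791 = (5*I*√479/7)/(9256 - 27) + (172*(-2))*(1/27791) = (5*I*√479/7)/9229 - 344*1/27791 = (5*I*√479/7)*(1/9229) - 344/27791 = 5*I*√479/64603 - 344/27791 = -344/27791 + 5*I*√479/64603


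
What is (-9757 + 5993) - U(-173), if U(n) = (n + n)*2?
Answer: -3072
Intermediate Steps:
U(n) = 4*n (U(n) = (2*n)*2 = 4*n)
(-9757 + 5993) - U(-173) = (-9757 + 5993) - 4*(-173) = -3764 - 1*(-692) = -3764 + 692 = -3072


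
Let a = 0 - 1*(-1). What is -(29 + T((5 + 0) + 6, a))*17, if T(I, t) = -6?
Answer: -391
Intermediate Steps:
a = 1 (a = 0 + 1 = 1)
-(29 + T((5 + 0) + 6, a))*17 = -(29 - 6)*17 = -23*17 = -1*391 = -391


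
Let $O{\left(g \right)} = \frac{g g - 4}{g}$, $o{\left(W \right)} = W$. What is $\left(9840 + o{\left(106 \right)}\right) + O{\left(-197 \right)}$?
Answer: $\frac{1920557}{197} \approx 9749.0$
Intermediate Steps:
$O{\left(g \right)} = \frac{-4 + g^{2}}{g}$ ($O{\left(g \right)} = \frac{g^{2} - 4}{g} = \frac{-4 + g^{2}}{g}$)
$\left(9840 + o{\left(106 \right)}\right) + O{\left(-197 \right)} = \left(9840 + 106\right) - \left(197 + \frac{4}{-197}\right) = 9946 - \frac{38805}{197} = \frac{1920557}{197}$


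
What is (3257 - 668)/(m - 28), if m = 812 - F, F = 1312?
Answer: -863/176 ≈ -4.9034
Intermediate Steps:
m = -500 (m = 812 - 1*1312 = 812 - 1312 = -500)
(3257 - 668)/(m - 28) = (3257 - 668)/(-500 - 28) = 2589/(-528) = 2589*(-1/528) = -863/176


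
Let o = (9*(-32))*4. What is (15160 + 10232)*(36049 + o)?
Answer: 886104624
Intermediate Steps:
o = -1152 (o = -288*4 = -1152)
(15160 + 10232)*(36049 + o) = (15160 + 10232)*(36049 - 1152) = 25392*34897 = 886104624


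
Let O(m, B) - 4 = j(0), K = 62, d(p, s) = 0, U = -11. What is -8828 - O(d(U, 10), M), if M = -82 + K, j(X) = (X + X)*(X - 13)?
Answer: -8832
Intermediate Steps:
j(X) = 2*X*(-13 + X) (j(X) = (2*X)*(-13 + X) = 2*X*(-13 + X))
M = -20 (M = -82 + 62 = -20)
O(m, B) = 4 (O(m, B) = 4 + 2*0*(-13 + 0) = 4 + 2*0*(-13) = 4 + 0 = 4)
-8828 - O(d(U, 10), M) = -8828 - 1*4 = -8828 - 4 = -8832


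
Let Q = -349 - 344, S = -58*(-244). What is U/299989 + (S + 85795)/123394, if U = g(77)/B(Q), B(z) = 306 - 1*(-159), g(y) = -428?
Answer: 13942042458463/17212831839690 ≈ 0.80998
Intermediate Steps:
S = 14152
Q = -693
B(z) = 465 (B(z) = 306 + 159 = 465)
U = -428/465 ≈ -0.92043
U/299989 + (S + 85795)/123394 = -428/465/299989 + (14152 + 85795)/123394 = -428/465*1/299989 + 99947*(1/123394) = -428/139494885 + 99947/123394 = 13942042458463/17212831839690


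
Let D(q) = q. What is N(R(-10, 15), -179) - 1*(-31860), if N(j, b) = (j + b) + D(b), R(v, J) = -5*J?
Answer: 31427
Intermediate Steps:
N(j, b) = j + 2*b (N(j, b) = (j + b) + b = (b + j) + b = j + 2*b)
N(R(-10, 15), -179) - 1*(-31860) = (-5*15 + 2*(-179)) - 1*(-31860) = (-75 - 358) + 31860 = -433 + 31860 = 31427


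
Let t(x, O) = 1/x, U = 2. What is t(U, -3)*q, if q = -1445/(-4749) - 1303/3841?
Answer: -318851/18240909 ≈ -0.017480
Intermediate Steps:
q = -637702/18240909 (q = -1445*(-1/4749) - 1303*1/3841 = 1445/4749 - 1303/3841 = -637702/18240909 ≈ -0.034960)
t(U, -3)*q = -637702/18240909/2 = (½)*(-637702/18240909) = -318851/18240909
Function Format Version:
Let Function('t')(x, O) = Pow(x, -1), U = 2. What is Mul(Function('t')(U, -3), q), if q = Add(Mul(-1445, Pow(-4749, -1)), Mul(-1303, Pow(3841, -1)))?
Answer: Rational(-318851, 18240909) ≈ -0.017480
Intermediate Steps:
q = Rational(-637702, 18240909) (q = Add(Mul(-1445, Rational(-1, 4749)), Mul(-1303, Rational(1, 3841))) = Add(Rational(1445, 4749), Rational(-1303, 3841)) = Rational(-637702, 18240909) ≈ -0.034960)
Mul(Function('t')(U, -3), q) = Mul(Pow(2, -1), Rational(-637702, 18240909)) = Mul(Rational(1, 2), Rational(-637702, 18240909)) = Rational(-318851, 18240909)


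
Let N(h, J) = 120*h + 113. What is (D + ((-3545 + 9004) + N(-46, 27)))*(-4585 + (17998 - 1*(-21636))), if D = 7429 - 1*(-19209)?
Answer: 935457810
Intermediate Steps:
N(h, J) = 113 + 120*h
D = 26638 (D = 7429 + 19209 = 26638)
(D + ((-3545 + 9004) + N(-46, 27)))*(-4585 + (17998 - 1*(-21636))) = (26638 + ((-3545 + 9004) + (113 + 120*(-46))))*(-4585 + (17998 - 1*(-21636))) = (26638 + (5459 + (113 - 5520)))*(-4585 + (17998 + 21636)) = (26638 + (5459 - 5407))*(-4585 + 39634) = (26638 + 52)*35049 = 26690*35049 = 935457810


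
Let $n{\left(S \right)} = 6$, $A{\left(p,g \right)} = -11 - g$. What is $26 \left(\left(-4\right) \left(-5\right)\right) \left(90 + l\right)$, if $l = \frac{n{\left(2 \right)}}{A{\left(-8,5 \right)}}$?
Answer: $46605$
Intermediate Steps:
$l = - \frac{3}{8}$ ($l = \frac{6}{-11 - 5} = \frac{6}{-16} = 6 \left(- \frac{1}{16}\right) = - \frac{3}{8} \approx -0.375$)
$26 \left(\left(-4\right) \left(-5\right)\right) \left(90 + l\right) = 26 \left(\left(-4\right) \left(-5\right)\right) \left(90 - \frac{3}{8}\right) = 26 \cdot 20 \cdot \frac{717}{8} = 520 \cdot \frac{717}{8} = 46605$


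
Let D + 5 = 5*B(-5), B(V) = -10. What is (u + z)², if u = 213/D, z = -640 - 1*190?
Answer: 2103414769/3025 ≈ 6.9534e+5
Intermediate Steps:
z = -830 (z = -640 - 190 = -830)
D = -55 (D = -5 + 5*(-10) = -5 - 50 = -55)
u = -213/55 (u = 213/(-55) = 213*(-1/55) = -213/55 ≈ -3.8727)
(u + z)² = (-213/55 - 830)² = (-45863/55)² = 2103414769/3025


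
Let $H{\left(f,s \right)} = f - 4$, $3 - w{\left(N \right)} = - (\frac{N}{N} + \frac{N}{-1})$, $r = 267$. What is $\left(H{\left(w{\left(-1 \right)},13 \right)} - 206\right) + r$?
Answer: $62$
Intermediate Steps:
$w{\left(N \right)} = 4 - N$ ($w{\left(N \right)} = 3 - - (\frac{N}{N} + \frac{N}{-1}) = 3 - - (1 + N \left(-1\right)) = 3 - - (1 - N) = 3 - \left(-1 + N\right) = 4 - N$)
$H{\left(f,s \right)} = -4 + f$ ($H{\left(f,s \right)} = f - 4 = -4 + f$)
$\left(H{\left(w{\left(-1 \right)},13 \right)} - 206\right) + r = \left(\left(-4 + \left(4 - -1\right)\right) - 206\right) + 267 = \left(\left(-4 + \left(4 + 1\right)\right) - 206\right) + 267 = \left(\left(-4 + 5\right) - 206\right) + 267 = \left(1 - 206\right) + 267 = -205 + 267 = 62$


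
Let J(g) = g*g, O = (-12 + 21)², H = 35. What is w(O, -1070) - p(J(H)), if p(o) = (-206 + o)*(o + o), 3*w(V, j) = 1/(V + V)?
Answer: -1213323299/486 ≈ -2.4965e+6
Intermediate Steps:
O = 81 (O = 9² = 81)
J(g) = g²
w(V, j) = 1/(6*V) (w(V, j) = 1/(3*(V + V)) = 1/(3*((2*V))) = (1/(2*V))/3 = 1/(6*V))
p(o) = 2*o*(-206 + o) (p(o) = (-206 + o)*(2*o) = 2*o*(-206 + o))
w(O, -1070) - p(J(H)) = (⅙)/81 - 2*35²*(-206 + 35²) = (⅙)*(1/81) - 2*1225*(-206 + 1225) = 1/486 - 2*1225*1019 = 1/486 - 1*2496550 = 1/486 - 2496550 = -1213323299/486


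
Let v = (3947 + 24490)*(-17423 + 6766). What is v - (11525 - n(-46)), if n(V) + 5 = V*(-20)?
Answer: -303063719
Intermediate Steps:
n(V) = -5 - 20*V (n(V) = -5 + V*(-20) = -5 - 20*V)
v = -303053109 (v = 28437*(-10657) = -303053109)
v - (11525 - n(-46)) = -303053109 - (11525 - (-5 - 20*(-46))) = -303053109 - (11525 - (-5 + 920)) = -303053109 - (11525 - 1*915) = -303053109 - (11525 - 915) = -303053109 - 1*10610 = -303053109 - 10610 = -303063719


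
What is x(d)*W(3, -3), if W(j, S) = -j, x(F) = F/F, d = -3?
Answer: -3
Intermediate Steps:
x(F) = 1
x(d)*W(3, -3) = 1*(-1*3) = 1*(-3) = -3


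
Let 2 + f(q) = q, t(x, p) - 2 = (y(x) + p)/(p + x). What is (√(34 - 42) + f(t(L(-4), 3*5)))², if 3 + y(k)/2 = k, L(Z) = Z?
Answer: -967/121 + 4*I*√2/11 ≈ -7.9917 + 0.51426*I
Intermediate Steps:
y(k) = -6 + 2*k
t(x, p) = 2 + (-6 + p + 2*x)/(p + x) (t(x, p) = 2 + ((-6 + 2*x) + p)/(p + x) = 2 + (-6 + p + 2*x)/(p + x))
f(q) = -2 + q
(√(34 - 42) + f(t(L(-4), 3*5)))² = (√(34 - 42) + (-2 + (-6 + 3*(3*5) + 4*(-4))/(3*5 - 4)))² = (√(-8) + (-2 + (-6 + 3*15 - 16)/(15 - 4)))² = (2*I*√2 + (-2 + (-6 + 45 - 16)/11))² = (2*I*√2 + (-2 + (1/11)*23))² = (2*I*√2 + (-2 + 23/11))² = (2*I*√2 + 1/11)² = (1/11 + 2*I*√2)²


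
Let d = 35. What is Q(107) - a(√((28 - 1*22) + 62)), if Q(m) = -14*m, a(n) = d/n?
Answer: -1498 - 35*√17/34 ≈ -1502.2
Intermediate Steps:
a(n) = 35/n
Q(107) - a(√((28 - 1*22) + 62)) = -14*107 - 35/(√((28 - 1*22) + 62)) = -1498 - 35/(√((28 - 22) + 62)) = -1498 - 35/(√(6 + 62)) = -1498 - 35/(√68) = -1498 - 35/(2*√17) = -1498 - 35*√17/34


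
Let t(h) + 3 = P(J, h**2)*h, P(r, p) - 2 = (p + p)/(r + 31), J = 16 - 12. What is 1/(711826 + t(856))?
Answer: 35/1279417757 ≈ 2.7356e-8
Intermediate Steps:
J = 4
P(r, p) = 2 + 2*p/(31 + r) (P(r, p) = 2 + (p + p)/(r + 31) = 2 + (2*p)/(31 + r) = 2 + 2*p/(31 + r))
t(h) = -3 + h*(2 + 2*h**2/35) (t(h) = -3 + (2*(31 + h**2 + 4)/(31 + 4))*h = -3 + (2*(35 + h**2)/35)*h = -3 + (2*(1/35)*(35 + h**2))*h = -3 + (2 + 2*h**2/35)*h = -3 + h*(2 + 2*h**2/35))
1/(711826 + t(856)) = 1/(711826 + (-3 + (2/35)*856*(35 + 856**2))) = 1/(711826 + (-3 + (2/35)*856*(35 + 732736))) = 1/(711826 + (-3 + (2/35)*856*732771)) = 1/(711826 + (-3 + 1254503952/35)) = 1/(711826 + 1254503847/35) = 1/(1279417757/35) = 35/1279417757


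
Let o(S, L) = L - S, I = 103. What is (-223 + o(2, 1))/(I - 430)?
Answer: 224/327 ≈ 0.68502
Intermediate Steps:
(-223 + o(2, 1))/(I - 430) = (-223 + (1 - 1*2))/(103 - 430) = (-223 + (1 - 2))/(-327) = (-223 - 1)*(-1/327) = -224*(-1/327) = 224/327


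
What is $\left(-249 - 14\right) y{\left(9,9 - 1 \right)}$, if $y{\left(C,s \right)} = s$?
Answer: $-2104$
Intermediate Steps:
$\left(-249 - 14\right) y{\left(9,9 - 1 \right)} = \left(-249 - 14\right) \left(9 - 1\right) = \left(-263\right) 8 = -2104$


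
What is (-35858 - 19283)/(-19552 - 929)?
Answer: 55141/20481 ≈ 2.6923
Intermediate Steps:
(-35858 - 19283)/(-19552 - 929) = -55141/(-20481) = -55141*(-1/20481) = 55141/20481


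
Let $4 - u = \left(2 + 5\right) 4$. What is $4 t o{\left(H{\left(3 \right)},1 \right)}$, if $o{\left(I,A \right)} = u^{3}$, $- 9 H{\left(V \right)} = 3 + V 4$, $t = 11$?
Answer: $-608256$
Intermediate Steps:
$u = -24$ ($u = 4 - \left(2 + 5\right) 4 = 4 - 7 \cdot 4 = 4 - 28 = -24$)
$H{\left(V \right)} = - \frac{1}{3} - \frac{4 V}{9}$ ($H{\left(V \right)} = - \frac{3 + V 4}{9} = - \frac{3 + 4 V}{9} = - \frac{1}{3} - \frac{4 V}{9}$)
$o{\left(I,A \right)} = -13824$ ($o{\left(I,A \right)} = \left(-24\right)^{3} = -13824$)
$4 t o{\left(H{\left(3 \right)},1 \right)} = 4 \cdot 11 \left(-13824\right) = 44 \left(-13824\right) = -608256$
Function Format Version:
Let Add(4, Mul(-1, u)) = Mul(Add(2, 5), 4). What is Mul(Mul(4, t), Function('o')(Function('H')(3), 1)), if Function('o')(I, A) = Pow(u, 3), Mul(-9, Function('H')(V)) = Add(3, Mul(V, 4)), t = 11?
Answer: -608256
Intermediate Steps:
u = -24 (u = Add(4, Mul(-1, Mul(Add(2, 5), 4))) = Add(4, Mul(-1, Mul(7, 4))) = Add(4, Mul(-1, 28)) = Add(4, -28) = -24)
Function('H')(V) = Add(Rational(-1, 3), Mul(Rational(-4, 9), V)) (Function('H')(V) = Mul(Rational(-1, 9), Add(3, Mul(V, 4))) = Mul(Rational(-1, 9), Add(3, Mul(4, V))) = Add(Rational(-1, 3), Mul(Rational(-4, 9), V)))
Function('o')(I, A) = -13824 (Function('o')(I, A) = Pow(-24, 3) = -13824)
Mul(Mul(4, t), Function('o')(Function('H')(3), 1)) = Mul(Mul(4, 11), -13824) = Mul(44, -13824) = -608256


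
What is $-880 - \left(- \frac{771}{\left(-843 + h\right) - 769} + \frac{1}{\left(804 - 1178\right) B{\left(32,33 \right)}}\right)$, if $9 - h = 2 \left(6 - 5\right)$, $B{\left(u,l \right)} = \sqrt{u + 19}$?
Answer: $- \frac{471057}{535} + \frac{\sqrt{51}}{19074} \approx -880.48$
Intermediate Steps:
$B{\left(u,l \right)} = \sqrt{19 + u}$
$h = 7$ ($h = 9 - 2 \left(6 - 5\right) = 9 - 2 \cdot 1 = 9 - 2 = 7$)
$-880 - \left(- \frac{771}{\left(-843 + h\right) - 769} + \frac{1}{\left(804 - 1178\right) B{\left(32,33 \right)}}\right) = -880 - \left(- \frac{771}{\left(-843 + 7\right) - 769} + \frac{1}{\left(804 - 1178\right) \sqrt{19 + 32}}\right) = -880 - \left(- \frac{771}{-836 - 769} + \frac{1}{\left(-374\right) \sqrt{51}}\right) = -880 - \left(- \frac{771}{-1605} - \frac{\frac{1}{51} \sqrt{51}}{374}\right) = -880 - \left(\left(-771\right) \left(- \frac{1}{1605}\right) - \frac{\sqrt{51}}{19074}\right) = -880 - \left(\frac{257}{535} - \frac{\sqrt{51}}{19074}\right) = - \frac{471057}{535} + \frac{\sqrt{51}}{19074}$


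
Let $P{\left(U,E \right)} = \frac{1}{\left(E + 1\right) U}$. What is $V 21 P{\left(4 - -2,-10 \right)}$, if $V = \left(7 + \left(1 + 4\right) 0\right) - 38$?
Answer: $\frac{217}{18} \approx 12.056$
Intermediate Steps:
$V = -31$ ($V = \left(7 + 5 \cdot 0\right) - 38 = \left(7 + 0\right) - 38 = 7 - 38 = -31$)
$P{\left(U,E \right)} = \frac{1}{U \left(1 + E\right)}$ ($P{\left(U,E \right)} = \frac{1}{\left(1 + E\right) U} = \frac{1}{U \left(1 + E\right)}$)
$V 21 P{\left(4 - -2,-10 \right)} = \left(-31\right) 21 \frac{1}{\left(4 - -2\right) \left(1 - 10\right)} = - 651 \frac{1}{\left(4 + 2\right) \left(-9\right)} = - 651 \cdot \frac{1}{6} \left(- \frac{1}{9}\right) = \left(-651\right) \left(- \frac{1}{54}\right) = \frac{217}{18}$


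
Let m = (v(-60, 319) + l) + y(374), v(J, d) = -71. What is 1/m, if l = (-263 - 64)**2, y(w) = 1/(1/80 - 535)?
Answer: 42799/4573415462 ≈ 9.3582e-6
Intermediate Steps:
y(w) = -80/42799 (y(w) = 1/(1/80 - 535) = 1/(-42799/80) = -80/42799)
l = 106929 (l = (-327)**2 = 106929)
m = 4573415462/42799 (m = (-71 + 106929) - 80/42799 = 106858 - 80/42799 = 4573415462/42799 ≈ 1.0686e+5)
1/m = 1/(4573415462/42799) = 42799/4573415462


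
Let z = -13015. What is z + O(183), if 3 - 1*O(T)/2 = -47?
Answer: -12915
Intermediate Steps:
O(T) = 100 (O(T) = 6 - 2*(-47) = 6 + 94 = 100)
z + O(183) = -13015 + 100 = -12915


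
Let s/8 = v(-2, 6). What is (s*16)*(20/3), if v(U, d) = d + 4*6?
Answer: 25600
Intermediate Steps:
v(U, d) = 24 + d (v(U, d) = d + 24 = 24 + d)
s = 240 (s = 8*(24 + 6) = 8*30 = 240)
(s*16)*(20/3) = (240*16)*(20/3) = 3840*(20*(⅓)) = 3840*(20/3) = 25600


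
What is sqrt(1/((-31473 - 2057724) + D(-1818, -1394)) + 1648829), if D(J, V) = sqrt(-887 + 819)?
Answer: sqrt(1648829 - 1/(2089197 - 2*I*sqrt(17))) ≈ 1284.1 - 0.e-15*I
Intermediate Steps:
D(J, V) = 2*I*sqrt(17) (D(J, V) = sqrt(-68) = 2*I*sqrt(17))
sqrt(1/((-31473 - 2057724) + D(-1818, -1394)) + 1648829) = sqrt(1/((-31473 - 2057724) + 2*I*sqrt(17)) + 1648829) = sqrt(1/(-2089197 + 2*I*sqrt(17)) + 1648829) = sqrt(1648829 + 1/(-2089197 + 2*I*sqrt(17)))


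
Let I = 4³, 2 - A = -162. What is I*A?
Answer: 10496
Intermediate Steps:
A = 164 (A = 2 - 1*(-162) = 2 + 162 = 164)
I = 64
I*A = 64*164 = 10496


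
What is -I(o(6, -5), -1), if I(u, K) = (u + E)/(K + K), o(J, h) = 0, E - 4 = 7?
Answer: 11/2 ≈ 5.5000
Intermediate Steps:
E = 11 (E = 4 + 7 = 11)
I(u, K) = (11 + u)/(2*K) (I(u, K) = (u + 11)/(K + K) = (11 + u)/((2*K)) = (11 + u)*(1/(2*K)) = (11 + u)/(2*K))
-I(o(6, -5), -1) = -(11 + 0)/(2*(-1)) = -(-1)*11/2 = -1*(-11/2) = 11/2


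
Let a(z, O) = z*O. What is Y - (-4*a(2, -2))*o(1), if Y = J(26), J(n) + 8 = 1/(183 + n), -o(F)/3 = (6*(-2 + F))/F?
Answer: -61863/209 ≈ -296.00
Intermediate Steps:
o(F) = -3*(-12 + 6*F)/F (o(F) = -3*6*(-2 + F)/F = -3*(-12 + 6*F)/F)
a(z, O) = O*z
J(n) = -8 + 1/(183 + n)
Y = -1671/209 (Y = (-1463 - 8*26)/(183 + 26) = (-1463 - 208)/209 = (1/209)*(-1671) = -1671/209 ≈ -7.9952)
Y - (-4*a(2, -2))*o(1) = -1671/209 - (-(-8)*2)*(-18 + 36/1) = -1671/209 - (-4*(-4))*(-18 + 36*1) = -1671/209 - 16*(-18 + 36) = -1671/209 - 16*18 = -1671/209 - 1*288 = -1671/209 - 288 = -61863/209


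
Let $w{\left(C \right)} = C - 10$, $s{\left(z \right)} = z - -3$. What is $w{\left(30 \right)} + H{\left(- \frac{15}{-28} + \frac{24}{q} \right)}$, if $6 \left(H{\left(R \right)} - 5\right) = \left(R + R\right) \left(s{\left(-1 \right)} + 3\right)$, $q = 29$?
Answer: $\frac{22145}{812} \approx 27.272$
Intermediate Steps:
$s{\left(z \right)} = 3 + z$ ($s{\left(z \right)} = z + 3 = 3 + z$)
$w{\left(C \right)} = -10 + C$
$H{\left(R \right)} = 5 + \frac{5 R}{3}$ ($H{\left(R \right)} = 5 + \frac{\left(R + R\right) \left(\left(3 - 1\right) + 3\right)}{6} = 5 + \frac{2 R \left(2 + 3\right)}{6} = 5 + \frac{2 R 5}{6} = 5 + \frac{10 R}{6} = 5 + \frac{5 R}{3}$)
$w{\left(30 \right)} + H{\left(- \frac{15}{-28} + \frac{24}{q} \right)} = \left(-10 + 30\right) + \left(5 + \frac{5 \left(- \frac{15}{-28} + \frac{24}{29}\right)}{3}\right) = 20 + \left(5 + \frac{5 \left(\left(-15\right) \left(- \frac{1}{28}\right) + 24 \cdot \frac{1}{29}\right)}{3}\right) = 20 + \left(5 + \frac{5 \left(\frac{15}{28} + \frac{24}{29}\right)}{3}\right) = 20 + \left(5 + \frac{5}{3} \cdot \frac{1107}{812}\right) = 20 + \left(5 + \frac{1845}{812}\right) = 20 + \frac{5905}{812} = \frac{22145}{812}$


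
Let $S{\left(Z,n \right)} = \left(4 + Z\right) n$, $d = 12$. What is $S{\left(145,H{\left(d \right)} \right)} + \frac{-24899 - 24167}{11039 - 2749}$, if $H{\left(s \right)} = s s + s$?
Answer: $\frac{96321847}{4145} \approx 23238.0$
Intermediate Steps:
$H{\left(s \right)} = s + s^{2}$ ($H{\left(s \right)} = s^{2} + s = s + s^{2}$)
$S{\left(Z,n \right)} = n \left(4 + Z\right)$
$S{\left(145,H{\left(d \right)} \right)} + \frac{-24899 - 24167}{11039 - 2749} = 12 \left(1 + 12\right) \left(4 + 145\right) + \frac{-24899 - 24167}{11039 - 2749} = 12 \cdot 13 \cdot 149 - \frac{49066}{8290} = 156 \cdot 149 - \frac{24533}{4145} = 23244 - \frac{24533}{4145} = \frac{96321847}{4145}$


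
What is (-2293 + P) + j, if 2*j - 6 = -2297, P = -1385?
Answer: -9647/2 ≈ -4823.5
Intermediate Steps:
j = -2291/2 (j = 3 + (1/2)*(-2297) = 3 - 2297/2 = -2291/2 ≈ -1145.5)
(-2293 + P) + j = (-2293 - 1385) - 2291/2 = -3678 - 2291/2 = -9647/2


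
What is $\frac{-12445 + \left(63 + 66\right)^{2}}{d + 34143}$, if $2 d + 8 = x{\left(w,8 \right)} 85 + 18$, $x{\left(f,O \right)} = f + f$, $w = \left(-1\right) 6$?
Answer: $\frac{2098}{16819} \approx 0.12474$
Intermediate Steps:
$w = -6$
$x{\left(f,O \right)} = 2 f$
$d = -505$ ($d = -4 + \frac{2 \left(-6\right) 85 + 18}{2} = -4 + \frac{\left(-12\right) 85 + 18}{2} = -4 + \frac{-1020 + 18}{2} = -4 + \frac{1}{2} \left(-1002\right) = -4 - 501 = -505$)
$\frac{-12445 + \left(63 + 66\right)^{2}}{d + 34143} = \frac{-12445 + \left(63 + 66\right)^{2}}{-505 + 34143} = \frac{-12445 + 129^{2}}{33638} = \left(-12445 + 16641\right) \frac{1}{33638} = 4196 \cdot \frac{1}{33638} = \frac{2098}{16819}$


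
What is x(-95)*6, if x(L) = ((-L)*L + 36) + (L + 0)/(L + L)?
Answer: -53931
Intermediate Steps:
x(L) = 73/2 - L² (x(L) = (-L² + 36) + L/((2*L)) = (36 - L²) + L*(1/(2*L)) = (36 - L²) + ½ = 73/2 - L²)
x(-95)*6 = (73/2 - 1*(-95)²)*6 = (73/2 - 1*9025)*6 = (73/2 - 9025)*6 = -17977/2*6 = -53931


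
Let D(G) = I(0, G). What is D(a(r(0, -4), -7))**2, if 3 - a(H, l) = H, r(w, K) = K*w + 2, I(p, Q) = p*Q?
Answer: 0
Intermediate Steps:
I(p, Q) = Q*p
r(w, K) = 2 + K*w
a(H, l) = 3 - H
D(G) = 0 (D(G) = G*0 = 0)
D(a(r(0, -4), -7))**2 = 0**2 = 0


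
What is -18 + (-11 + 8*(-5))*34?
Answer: -1752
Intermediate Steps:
-18 + (-11 + 8*(-5))*34 = -18 + (-11 - 40)*34 = -18 - 51*34 = -18 - 1734 = -1752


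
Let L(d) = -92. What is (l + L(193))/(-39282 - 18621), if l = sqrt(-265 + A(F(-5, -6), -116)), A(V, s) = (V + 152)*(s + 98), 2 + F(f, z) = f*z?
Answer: 92/57903 - I*sqrt(3505)/57903 ≈ 0.0015889 - 0.0010225*I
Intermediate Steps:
F(f, z) = -2 + f*z
A(V, s) = (98 + s)*(152 + V) (A(V, s) = (152 + V)*(98 + s) = (98 + s)*(152 + V))
l = I*sqrt(3505) (l = sqrt(-265 + (14896 + 98*(-2 - 5*(-6)) + 152*(-116) + (-2 - 5*(-6))*(-116))) = sqrt(-265 + (14896 + 98*(-2 + 30) - 17632 + (-2 + 30)*(-116))) = sqrt(-265 + (14896 + 98*28 - 17632 + 28*(-116))) = sqrt(-265 + (14896 + 2744 - 17632 - 3248)) = sqrt(-265 - 3240) = sqrt(-3505) = I*sqrt(3505) ≈ 59.203*I)
(l + L(193))/(-39282 - 18621) = (I*sqrt(3505) - 92)/(-39282 - 18621) = (-92 + I*sqrt(3505))/(-57903) = (-92 + I*sqrt(3505))*(-1/57903) = 92/57903 - I*sqrt(3505)/57903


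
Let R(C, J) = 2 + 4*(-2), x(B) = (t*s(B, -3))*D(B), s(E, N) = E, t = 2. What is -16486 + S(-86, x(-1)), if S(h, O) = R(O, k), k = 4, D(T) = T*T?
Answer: -16492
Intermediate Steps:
D(T) = T²
x(B) = 2*B³ (x(B) = (2*B)*B² = 2*B³)
R(C, J) = -6 (R(C, J) = 2 - 8 = -6)
S(h, O) = -6
-16486 + S(-86, x(-1)) = -16486 - 6 = -16492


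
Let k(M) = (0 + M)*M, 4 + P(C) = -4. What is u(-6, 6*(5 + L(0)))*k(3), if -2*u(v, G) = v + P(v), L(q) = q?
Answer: 63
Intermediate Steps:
P(C) = -8 (P(C) = -4 - 4 = -8)
k(M) = M**2 (k(M) = M*M = M**2)
u(v, G) = 4 - v/2 (u(v, G) = -(v - 8)/2 = -(-8 + v)/2 = 4 - v/2)
u(-6, 6*(5 + L(0)))*k(3) = (4 - 1/2*(-6))*3**2 = (4 + 3)*9 = 7*9 = 63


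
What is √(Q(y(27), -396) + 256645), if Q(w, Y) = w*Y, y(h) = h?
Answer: √245953 ≈ 495.94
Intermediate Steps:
Q(w, Y) = Y*w
√(Q(y(27), -396) + 256645) = √(-396*27 + 256645) = √(-10692 + 256645) = √245953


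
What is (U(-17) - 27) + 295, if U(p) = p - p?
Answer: 268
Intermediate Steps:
U(p) = 0
(U(-17) - 27) + 295 = (0 - 27) + 295 = -27 + 295 = 268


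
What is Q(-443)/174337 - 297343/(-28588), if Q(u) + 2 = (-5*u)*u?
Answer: 23785997355/4983946156 ≈ 4.7725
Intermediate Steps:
Q(u) = -2 - 5*u² (Q(u) = -2 + (-5*u)*u = -2 - 5*u²)
Q(-443)/174337 - 297343/(-28588) = (-2 - 5*(-443)²)/174337 - 297343/(-28588) = (-2 - 5*196249)*(1/174337) - 297343*(-1/28588) = (-2 - 981245)*(1/174337) + 297343/28588 = -981247*1/174337 + 297343/28588 = -981247/174337 + 297343/28588 = 23785997355/4983946156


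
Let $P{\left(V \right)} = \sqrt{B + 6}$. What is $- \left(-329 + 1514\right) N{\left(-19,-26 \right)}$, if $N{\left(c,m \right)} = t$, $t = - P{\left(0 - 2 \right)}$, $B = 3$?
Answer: $3555$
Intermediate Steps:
$P{\left(V \right)} = 3$ ($P{\left(V \right)} = \sqrt{3 + 6} = \sqrt{9} = 3$)
$t = -3$ ($t = \left(-1\right) 3 = -3$)
$N{\left(c,m \right)} = -3$
$- \left(-329 + 1514\right) N{\left(-19,-26 \right)} = - \left(-329 + 1514\right) \left(-3\right) = - 1185 \left(-3\right) = \left(-1\right) \left(-3555\right) = 3555$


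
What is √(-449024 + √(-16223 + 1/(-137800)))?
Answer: √(-21316112230400 + 24115*I*√62868561522)/6890 ≈ 0.095039 + 670.09*I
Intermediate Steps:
√(-449024 + √(-16223 + 1/(-137800))) = √(-449024 + √(-16223 - 1/137800)) = √(-449024 + √(-2235529401/137800)) = √(-449024 + 7*I*√62868561522/13780)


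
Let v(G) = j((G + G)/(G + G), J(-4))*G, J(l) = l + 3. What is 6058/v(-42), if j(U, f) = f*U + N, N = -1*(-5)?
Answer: -3029/84 ≈ -36.060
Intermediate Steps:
J(l) = 3 + l
N = 5
j(U, f) = 5 + U*f (j(U, f) = f*U + 5 = U*f + 5 = 5 + U*f)
v(G) = 4*G (v(G) = (5 + ((G + G)/(G + G))*(3 - 4))*G = (5 + ((2*G)/((2*G)))*(-1))*G = (5 + ((2*G)*(1/(2*G)))*(-1))*G = (5 + 1*(-1))*G = (5 - 1)*G = 4*G)
6058/v(-42) = 6058/((4*(-42))) = 6058/(-168) = 6058*(-1/168) = -3029/84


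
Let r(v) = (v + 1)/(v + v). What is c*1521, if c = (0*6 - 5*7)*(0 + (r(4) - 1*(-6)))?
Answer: -2821455/8 ≈ -3.5268e+5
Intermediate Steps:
r(v) = (1 + v)/(2*v) (r(v) = (1 + v)/((2*v)) = (1 + v)*(1/(2*v)) = (1 + v)/(2*v))
c = -1855/8 (c = (0*6 - 5*7)*(0 + ((½)*(1 + 4)/4 - 1*(-6))) = (0 - 35)*(0 + ((½)*(¼)*5 + 6)) = -35*(0 + (5/8 + 6)) = -35*(0 + 53/8) = -35*53/8 = -1855/8 ≈ -231.88)
c*1521 = -1855/8*1521 = -2821455/8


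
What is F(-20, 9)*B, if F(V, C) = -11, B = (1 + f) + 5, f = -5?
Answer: -11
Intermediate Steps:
B = 1 (B = (1 - 5) + 5 = -4 + 5 = 1)
F(-20, 9)*B = -11*1 = -11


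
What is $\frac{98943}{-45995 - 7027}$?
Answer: $- \frac{32981}{17674} \approx -1.8661$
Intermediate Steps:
$\frac{98943}{-45995 - 7027} = \frac{98943}{-53022} = 98943 \left(- \frac{1}{53022}\right) = - \frac{32981}{17674}$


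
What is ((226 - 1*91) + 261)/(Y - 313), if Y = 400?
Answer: 132/29 ≈ 4.5517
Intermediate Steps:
((226 - 1*91) + 261)/(Y - 313) = ((226 - 1*91) + 261)/(400 - 313) = ((226 - 91) + 261)/87 = (135 + 261)*(1/87) = 396*(1/87) = 132/29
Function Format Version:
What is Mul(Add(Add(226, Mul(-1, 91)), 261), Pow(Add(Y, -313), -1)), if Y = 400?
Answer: Rational(132, 29) ≈ 4.5517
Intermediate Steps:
Mul(Add(Add(226, Mul(-1, 91)), 261), Pow(Add(Y, -313), -1)) = Mul(Add(Add(226, Mul(-1, 91)), 261), Pow(Add(400, -313), -1)) = Mul(Add(Add(226, -91), 261), Pow(87, -1)) = Mul(Add(135, 261), Rational(1, 87)) = Mul(396, Rational(1, 87)) = Rational(132, 29)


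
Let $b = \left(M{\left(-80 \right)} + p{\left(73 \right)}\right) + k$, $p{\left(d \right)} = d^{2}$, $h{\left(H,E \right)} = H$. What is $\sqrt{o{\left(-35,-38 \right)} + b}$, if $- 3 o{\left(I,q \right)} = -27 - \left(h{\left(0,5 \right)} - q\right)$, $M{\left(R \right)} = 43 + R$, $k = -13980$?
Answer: $\frac{i \sqrt{77997}}{3} \approx 93.093 i$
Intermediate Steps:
$o{\left(I,q \right)} = 9 - \frac{q}{3}$ ($o{\left(I,q \right)} = - \frac{-27 - \left(0 - q\right)}{3} = - \frac{-27 - - q}{3} = - \frac{-27 + q}{3} = 9 - \frac{q}{3}$)
$b = -8688$ ($b = \left(\left(43 - 80\right) + 73^{2}\right) - 13980 = \left(-37 + 5329\right) - 13980 = 5292 - 13980 = -8688$)
$\sqrt{o{\left(-35,-38 \right)} + b} = \sqrt{\left(9 - - \frac{38}{3}\right) - 8688} = \sqrt{\left(9 + \frac{38}{3}\right) - 8688} = \sqrt{\frac{65}{3} - 8688} = \sqrt{- \frac{25999}{3}} = \frac{i \sqrt{77997}}{3}$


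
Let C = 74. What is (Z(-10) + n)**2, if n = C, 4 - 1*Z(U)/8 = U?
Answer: 34596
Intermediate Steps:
Z(U) = 32 - 8*U
n = 74
(Z(-10) + n)**2 = ((32 - 8*(-10)) + 74)**2 = ((32 + 80) + 74)**2 = (112 + 74)**2 = 186**2 = 34596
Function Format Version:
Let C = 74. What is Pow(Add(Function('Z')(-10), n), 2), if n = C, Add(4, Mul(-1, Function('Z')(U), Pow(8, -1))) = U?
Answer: 34596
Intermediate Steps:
Function('Z')(U) = Add(32, Mul(-8, U))
n = 74
Pow(Add(Function('Z')(-10), n), 2) = Pow(Add(Add(32, Mul(-8, -10)), 74), 2) = Pow(Add(Add(32, 80), 74), 2) = Pow(Add(112, 74), 2) = Pow(186, 2) = 34596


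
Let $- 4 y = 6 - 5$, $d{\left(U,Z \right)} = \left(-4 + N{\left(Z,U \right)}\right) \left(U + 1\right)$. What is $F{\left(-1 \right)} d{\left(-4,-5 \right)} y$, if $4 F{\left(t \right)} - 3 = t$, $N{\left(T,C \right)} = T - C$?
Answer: $- \frac{15}{8} \approx -1.875$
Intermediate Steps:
$d{\left(U,Z \right)} = \left(1 + U\right) \left(-4 + Z - U\right)$ ($d{\left(U,Z \right)} = \left(-4 - \left(U - Z\right)\right) \left(U + 1\right) = \left(-4 + Z - U\right) \left(1 + U\right) = \left(1 + U\right) \left(-4 + Z - U\right)$)
$F{\left(t \right)} = \frac{3}{4} + \frac{t}{4}$
$y = - \frac{1}{4}$ ($y = - \frac{6 - 5}{4} = \left(- \frac{1}{4}\right) 1 = - \frac{1}{4} \approx -0.25$)
$F{\left(-1 \right)} d{\left(-4,-5 \right)} y = \left(\frac{3}{4} + \frac{1}{4} \left(-1\right)\right) \left(-4 - 5 - -20 - - 4 \left(-4 - -5\right)\right) \left(- \frac{1}{4}\right) = \left(\frac{3}{4} - \frac{1}{4}\right) \left(-4 - 5 + 20 - - 4 \left(-4 + 5\right)\right) \left(- \frac{1}{4}\right) = \frac{-4 - 5 + 20 - \left(-4\right) 1}{2} \left(- \frac{1}{4}\right) = \frac{-4 - 5 + 20 + 4}{2} \left(- \frac{1}{4}\right) = \frac{1}{2} \cdot 15 \left(- \frac{1}{4}\right) = \frac{15}{2} \left(- \frac{1}{4}\right) = - \frac{15}{8}$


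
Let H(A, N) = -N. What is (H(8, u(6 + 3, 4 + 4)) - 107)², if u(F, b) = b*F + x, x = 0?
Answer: 32041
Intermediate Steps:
u(F, b) = F*b (u(F, b) = b*F + 0 = F*b + 0 = F*b)
(H(8, u(6 + 3, 4 + 4)) - 107)² = (-(6 + 3)*(4 + 4) - 107)² = (-9*8 - 107)² = (-1*72 - 107)² = (-72 - 107)² = (-179)² = 32041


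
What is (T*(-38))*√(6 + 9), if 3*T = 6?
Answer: -76*√15 ≈ -294.35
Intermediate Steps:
T = 2 (T = (⅓)*6 = 2)
(T*(-38))*√(6 + 9) = (2*(-38))*√(6 + 9) = -76*√15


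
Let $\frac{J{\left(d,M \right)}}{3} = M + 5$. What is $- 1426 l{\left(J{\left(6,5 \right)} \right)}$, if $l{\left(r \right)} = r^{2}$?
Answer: $-1283400$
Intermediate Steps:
$J{\left(d,M \right)} = 15 + 3 M$ ($J{\left(d,M \right)} = 3 \left(M + 5\right) = 3 \left(5 + M\right) = 15 + 3 M$)
$- 1426 l{\left(J{\left(6,5 \right)} \right)} = - 1426 \left(15 + 3 \cdot 5\right)^{2} = - 1426 \left(15 + 15\right)^{2} = - 1426 \cdot 30^{2} = \left(-1426\right) 900 = -1283400$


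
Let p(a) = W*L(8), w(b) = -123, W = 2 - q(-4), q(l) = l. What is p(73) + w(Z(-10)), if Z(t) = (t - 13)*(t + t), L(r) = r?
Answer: -75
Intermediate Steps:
W = 6 (W = 2 - 1*(-4) = 2 + 4 = 6)
Z(t) = 2*t*(-13 + t) (Z(t) = (-13 + t)*(2*t) = 2*t*(-13 + t))
p(a) = 48 (p(a) = 6*8 = 48)
p(73) + w(Z(-10)) = 48 - 123 = -75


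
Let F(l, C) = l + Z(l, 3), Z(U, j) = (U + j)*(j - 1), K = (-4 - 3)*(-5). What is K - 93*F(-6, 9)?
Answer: 1151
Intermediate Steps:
K = 35 (K = -7*(-5) = 35)
Z(U, j) = (-1 + j)*(U + j) (Z(U, j) = (U + j)*(-1 + j) = (-1 + j)*(U + j))
F(l, C) = 6 + 3*l (F(l, C) = l + (3² - l - 1*3 + l*3) = l + (9 - l - 3 + 3*l) = l + (6 + 2*l) = 6 + 3*l)
K - 93*F(-6, 9) = 35 - 93*(6 + 3*(-6)) = 35 - 93*(6 - 18) = 35 - 93*(-12) = 35 + 1116 = 1151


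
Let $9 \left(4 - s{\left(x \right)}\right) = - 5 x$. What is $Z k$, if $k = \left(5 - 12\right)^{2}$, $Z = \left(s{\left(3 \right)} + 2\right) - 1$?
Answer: $\frac{980}{3} \approx 326.67$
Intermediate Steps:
$s{\left(x \right)} = 4 + \frac{5 x}{9}$ ($s{\left(x \right)} = 4 - \frac{\left(-5\right) x}{9} = 4 + \frac{5 x}{9}$)
$Z = \frac{20}{3}$ ($Z = \left(\left(4 + \frac{5}{9} \cdot 3\right) + 2\right) - 1 = \left(\left(4 + \frac{5}{3}\right) + 2\right) - 1 = \left(\frac{17}{3} + 2\right) - 1 = \frac{23}{3} - 1 = \frac{20}{3} \approx 6.6667$)
$k = 49$ ($k = \left(-7\right)^{2} = 49$)
$Z k = \frac{20}{3} \cdot 49 = \frac{980}{3}$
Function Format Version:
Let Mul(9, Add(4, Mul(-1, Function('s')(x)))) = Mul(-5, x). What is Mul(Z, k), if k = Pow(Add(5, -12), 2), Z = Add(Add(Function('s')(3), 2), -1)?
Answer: Rational(980, 3) ≈ 326.67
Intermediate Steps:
Function('s')(x) = Add(4, Mul(Rational(5, 9), x)) (Function('s')(x) = Add(4, Mul(Rational(-1, 9), Mul(-5, x))) = Add(4, Mul(Rational(5, 9), x)))
Z = Rational(20, 3) (Z = Add(Add(Add(4, Mul(Rational(5, 9), 3)), 2), -1) = Add(Add(Add(4, Rational(5, 3)), 2), -1) = Add(Add(Rational(17, 3), 2), -1) = Add(Rational(23, 3), -1) = Rational(20, 3) ≈ 6.6667)
k = 49 (k = Pow(-7, 2) = 49)
Mul(Z, k) = Mul(Rational(20, 3), 49) = Rational(980, 3)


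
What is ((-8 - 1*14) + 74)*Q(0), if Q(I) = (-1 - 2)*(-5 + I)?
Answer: 780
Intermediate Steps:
Q(I) = 15 - 3*I (Q(I) = -3*(-5 + I) = 15 - 3*I)
((-8 - 1*14) + 74)*Q(0) = ((-8 - 1*14) + 74)*(15 - 3*0) = ((-8 - 14) + 74)*(15 + 0) = (-22 + 74)*15 = 52*15 = 780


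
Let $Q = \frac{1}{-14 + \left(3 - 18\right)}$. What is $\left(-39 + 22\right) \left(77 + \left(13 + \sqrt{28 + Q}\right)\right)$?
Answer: $-1530 - \frac{17 \sqrt{23519}}{29} \approx -1619.9$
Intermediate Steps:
$Q = - \frac{1}{29}$ ($Q = \frac{1}{-14 + \left(3 - 18\right)} = \frac{1}{-14 - 15} = \frac{1}{-29} = - \frac{1}{29} \approx -0.034483$)
$\left(-39 + 22\right) \left(77 + \left(13 + \sqrt{28 + Q}\right)\right) = \left(-39 + 22\right) \left(77 + \left(13 + \sqrt{28 - \frac{1}{29}}\right)\right) = - 17 \left(77 + \left(13 + \sqrt{\frac{811}{29}}\right)\right) = - 17 \left(77 + \left(13 + \frac{\sqrt{23519}}{29}\right)\right) = - 17 \left(90 + \frac{\sqrt{23519}}{29}\right) = -1530 - \frac{17 \sqrt{23519}}{29}$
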